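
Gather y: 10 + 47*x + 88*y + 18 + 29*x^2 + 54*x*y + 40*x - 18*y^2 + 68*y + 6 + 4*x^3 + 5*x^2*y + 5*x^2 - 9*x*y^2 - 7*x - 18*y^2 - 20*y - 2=4*x^3 + 34*x^2 + 80*x + y^2*(-9*x - 36) + y*(5*x^2 + 54*x + 136) + 32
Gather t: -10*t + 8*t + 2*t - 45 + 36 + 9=0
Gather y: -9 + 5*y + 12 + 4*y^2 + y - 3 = 4*y^2 + 6*y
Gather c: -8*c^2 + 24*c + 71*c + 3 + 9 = -8*c^2 + 95*c + 12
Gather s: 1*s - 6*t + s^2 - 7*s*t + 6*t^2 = s^2 + s*(1 - 7*t) + 6*t^2 - 6*t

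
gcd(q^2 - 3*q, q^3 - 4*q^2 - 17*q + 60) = q - 3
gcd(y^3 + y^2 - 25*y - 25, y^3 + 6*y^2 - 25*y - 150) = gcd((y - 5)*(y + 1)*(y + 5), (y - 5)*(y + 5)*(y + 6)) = y^2 - 25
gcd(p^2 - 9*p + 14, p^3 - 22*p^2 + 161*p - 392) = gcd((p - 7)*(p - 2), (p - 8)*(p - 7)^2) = p - 7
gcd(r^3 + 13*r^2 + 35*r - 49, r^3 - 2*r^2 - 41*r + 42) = r - 1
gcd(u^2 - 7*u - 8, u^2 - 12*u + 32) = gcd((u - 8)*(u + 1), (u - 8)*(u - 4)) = u - 8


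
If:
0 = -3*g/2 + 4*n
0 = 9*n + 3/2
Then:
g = -4/9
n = -1/6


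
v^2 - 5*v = v*(v - 5)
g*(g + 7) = g^2 + 7*g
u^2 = u^2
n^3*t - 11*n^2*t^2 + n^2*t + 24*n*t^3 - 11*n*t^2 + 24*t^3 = (n - 8*t)*(n - 3*t)*(n*t + t)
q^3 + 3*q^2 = q^2*(q + 3)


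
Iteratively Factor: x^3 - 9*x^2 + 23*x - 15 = (x - 5)*(x^2 - 4*x + 3) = (x - 5)*(x - 3)*(x - 1)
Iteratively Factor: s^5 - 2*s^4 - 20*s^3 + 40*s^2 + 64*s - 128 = (s + 4)*(s^4 - 6*s^3 + 4*s^2 + 24*s - 32) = (s - 2)*(s + 4)*(s^3 - 4*s^2 - 4*s + 16) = (s - 2)*(s + 2)*(s + 4)*(s^2 - 6*s + 8) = (s - 2)^2*(s + 2)*(s + 4)*(s - 4)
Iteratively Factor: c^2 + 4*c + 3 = (c + 3)*(c + 1)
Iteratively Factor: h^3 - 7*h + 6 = (h - 1)*(h^2 + h - 6) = (h - 1)*(h + 3)*(h - 2)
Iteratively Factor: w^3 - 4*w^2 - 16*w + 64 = (w - 4)*(w^2 - 16) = (w - 4)^2*(w + 4)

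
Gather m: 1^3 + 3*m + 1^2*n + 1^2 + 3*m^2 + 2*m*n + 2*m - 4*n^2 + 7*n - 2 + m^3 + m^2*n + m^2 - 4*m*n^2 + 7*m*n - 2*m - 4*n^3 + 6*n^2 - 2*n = m^3 + m^2*(n + 4) + m*(-4*n^2 + 9*n + 3) - 4*n^3 + 2*n^2 + 6*n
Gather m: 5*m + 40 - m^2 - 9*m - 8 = -m^2 - 4*m + 32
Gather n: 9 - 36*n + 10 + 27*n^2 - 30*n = 27*n^2 - 66*n + 19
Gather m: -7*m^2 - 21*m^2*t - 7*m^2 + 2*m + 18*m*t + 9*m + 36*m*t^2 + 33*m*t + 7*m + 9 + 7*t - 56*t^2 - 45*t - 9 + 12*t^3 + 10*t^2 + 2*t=m^2*(-21*t - 14) + m*(36*t^2 + 51*t + 18) + 12*t^3 - 46*t^2 - 36*t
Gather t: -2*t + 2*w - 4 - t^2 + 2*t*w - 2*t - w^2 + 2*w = -t^2 + t*(2*w - 4) - w^2 + 4*w - 4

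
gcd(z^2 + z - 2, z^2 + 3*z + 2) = z + 2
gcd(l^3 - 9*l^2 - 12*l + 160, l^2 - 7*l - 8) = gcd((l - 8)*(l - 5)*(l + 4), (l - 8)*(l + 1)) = l - 8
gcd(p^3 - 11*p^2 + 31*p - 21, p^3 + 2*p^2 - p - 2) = p - 1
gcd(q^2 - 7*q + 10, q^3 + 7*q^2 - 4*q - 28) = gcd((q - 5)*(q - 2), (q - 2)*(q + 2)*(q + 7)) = q - 2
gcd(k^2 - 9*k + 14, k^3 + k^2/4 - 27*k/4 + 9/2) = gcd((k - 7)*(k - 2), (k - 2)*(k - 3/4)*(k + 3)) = k - 2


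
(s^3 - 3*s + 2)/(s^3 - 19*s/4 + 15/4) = 4*(s^3 - 3*s + 2)/(4*s^3 - 19*s + 15)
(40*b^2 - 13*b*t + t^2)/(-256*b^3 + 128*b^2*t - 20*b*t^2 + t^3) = (-5*b + t)/(32*b^2 - 12*b*t + t^2)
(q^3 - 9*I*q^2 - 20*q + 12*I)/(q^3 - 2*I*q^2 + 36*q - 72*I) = (q - I)/(q + 6*I)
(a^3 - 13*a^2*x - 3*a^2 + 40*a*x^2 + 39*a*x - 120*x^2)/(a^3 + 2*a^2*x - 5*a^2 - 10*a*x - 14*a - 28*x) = (-a^3 + 13*a^2*x + 3*a^2 - 40*a*x^2 - 39*a*x + 120*x^2)/(-a^3 - 2*a^2*x + 5*a^2 + 10*a*x + 14*a + 28*x)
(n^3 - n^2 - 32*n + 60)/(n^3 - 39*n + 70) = (n + 6)/(n + 7)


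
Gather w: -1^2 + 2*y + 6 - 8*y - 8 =-6*y - 3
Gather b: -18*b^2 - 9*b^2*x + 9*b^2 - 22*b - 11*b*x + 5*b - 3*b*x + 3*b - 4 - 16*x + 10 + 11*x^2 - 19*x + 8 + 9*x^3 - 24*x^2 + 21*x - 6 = b^2*(-9*x - 9) + b*(-14*x - 14) + 9*x^3 - 13*x^2 - 14*x + 8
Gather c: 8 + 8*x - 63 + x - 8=9*x - 63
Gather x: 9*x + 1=9*x + 1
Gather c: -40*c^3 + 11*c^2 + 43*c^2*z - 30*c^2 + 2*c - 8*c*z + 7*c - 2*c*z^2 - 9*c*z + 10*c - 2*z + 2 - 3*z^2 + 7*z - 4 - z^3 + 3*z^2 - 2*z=-40*c^3 + c^2*(43*z - 19) + c*(-2*z^2 - 17*z + 19) - z^3 + 3*z - 2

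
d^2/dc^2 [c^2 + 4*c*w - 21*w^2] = 2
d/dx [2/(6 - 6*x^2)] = 2*x/(3*(x^2 - 1)^2)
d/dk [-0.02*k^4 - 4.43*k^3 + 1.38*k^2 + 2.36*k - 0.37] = -0.08*k^3 - 13.29*k^2 + 2.76*k + 2.36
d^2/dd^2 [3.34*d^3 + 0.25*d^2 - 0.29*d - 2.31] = 20.04*d + 0.5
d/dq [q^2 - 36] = 2*q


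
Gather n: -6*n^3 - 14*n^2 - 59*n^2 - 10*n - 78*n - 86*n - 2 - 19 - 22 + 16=-6*n^3 - 73*n^2 - 174*n - 27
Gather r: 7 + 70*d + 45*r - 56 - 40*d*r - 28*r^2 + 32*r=70*d - 28*r^2 + r*(77 - 40*d) - 49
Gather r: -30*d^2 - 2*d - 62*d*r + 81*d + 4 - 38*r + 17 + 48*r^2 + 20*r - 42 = -30*d^2 + 79*d + 48*r^2 + r*(-62*d - 18) - 21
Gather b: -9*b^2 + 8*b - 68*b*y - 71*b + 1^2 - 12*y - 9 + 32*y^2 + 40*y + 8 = -9*b^2 + b*(-68*y - 63) + 32*y^2 + 28*y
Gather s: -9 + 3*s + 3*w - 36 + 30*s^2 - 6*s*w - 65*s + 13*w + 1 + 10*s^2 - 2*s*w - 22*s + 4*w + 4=40*s^2 + s*(-8*w - 84) + 20*w - 40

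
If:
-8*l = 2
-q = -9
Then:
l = -1/4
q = 9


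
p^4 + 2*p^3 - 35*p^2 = p^2*(p - 5)*(p + 7)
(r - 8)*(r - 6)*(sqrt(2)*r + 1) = sqrt(2)*r^3 - 14*sqrt(2)*r^2 + r^2 - 14*r + 48*sqrt(2)*r + 48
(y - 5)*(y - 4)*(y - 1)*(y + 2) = y^4 - 8*y^3 + 9*y^2 + 38*y - 40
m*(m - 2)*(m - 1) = m^3 - 3*m^2 + 2*m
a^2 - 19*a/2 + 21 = (a - 6)*(a - 7/2)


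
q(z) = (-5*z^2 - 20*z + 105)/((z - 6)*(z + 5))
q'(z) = (-10*z - 20)/((z - 6)*(z + 5)) - (-5*z^2 - 20*z + 105)/((z - 6)*(z + 5)^2) - (-5*z^2 - 20*z + 105)/((z - 6)^2*(z + 5)) = 5*(5*z^2 + 18*z + 141)/(z^4 - 2*z^3 - 59*z^2 + 60*z + 900)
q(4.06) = 3.34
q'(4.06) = 4.80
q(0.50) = -3.10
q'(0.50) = 0.83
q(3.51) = 1.26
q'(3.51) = 2.96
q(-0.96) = -4.25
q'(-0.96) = 0.81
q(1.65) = -2.02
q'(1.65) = 1.10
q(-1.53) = -4.74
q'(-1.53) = 0.92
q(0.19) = -3.35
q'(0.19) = 0.80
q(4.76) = 8.55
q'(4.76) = 11.61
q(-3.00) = -6.67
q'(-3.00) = 2.04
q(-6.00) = 3.75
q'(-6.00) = 7.40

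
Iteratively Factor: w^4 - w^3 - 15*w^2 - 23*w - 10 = (w + 1)*(w^3 - 2*w^2 - 13*w - 10) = (w + 1)^2*(w^2 - 3*w - 10) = (w - 5)*(w + 1)^2*(w + 2)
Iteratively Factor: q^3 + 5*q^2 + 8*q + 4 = (q + 2)*(q^2 + 3*q + 2) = (q + 2)^2*(q + 1)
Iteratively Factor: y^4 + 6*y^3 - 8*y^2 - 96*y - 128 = (y + 4)*(y^3 + 2*y^2 - 16*y - 32) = (y + 4)^2*(y^2 - 2*y - 8) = (y + 2)*(y + 4)^2*(y - 4)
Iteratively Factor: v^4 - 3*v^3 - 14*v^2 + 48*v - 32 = (v + 4)*(v^3 - 7*v^2 + 14*v - 8) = (v - 1)*(v + 4)*(v^2 - 6*v + 8) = (v - 4)*(v - 1)*(v + 4)*(v - 2)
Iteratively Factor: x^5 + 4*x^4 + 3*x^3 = (x)*(x^4 + 4*x^3 + 3*x^2) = x^2*(x^3 + 4*x^2 + 3*x) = x^3*(x^2 + 4*x + 3) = x^3*(x + 1)*(x + 3)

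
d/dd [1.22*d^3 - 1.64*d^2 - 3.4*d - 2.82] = 3.66*d^2 - 3.28*d - 3.4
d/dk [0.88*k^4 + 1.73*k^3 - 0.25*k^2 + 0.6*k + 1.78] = 3.52*k^3 + 5.19*k^2 - 0.5*k + 0.6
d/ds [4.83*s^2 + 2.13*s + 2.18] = 9.66*s + 2.13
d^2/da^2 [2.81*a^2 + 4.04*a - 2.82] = 5.62000000000000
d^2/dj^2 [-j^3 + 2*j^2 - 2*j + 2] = 4 - 6*j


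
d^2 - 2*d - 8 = (d - 4)*(d + 2)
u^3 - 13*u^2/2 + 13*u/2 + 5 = (u - 5)*(u - 2)*(u + 1/2)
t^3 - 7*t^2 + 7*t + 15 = (t - 5)*(t - 3)*(t + 1)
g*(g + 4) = g^2 + 4*g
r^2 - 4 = (r - 2)*(r + 2)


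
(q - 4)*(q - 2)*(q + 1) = q^3 - 5*q^2 + 2*q + 8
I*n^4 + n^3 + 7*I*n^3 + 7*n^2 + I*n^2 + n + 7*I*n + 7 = (n + 7)*(n - I)*(n + I)*(I*n + 1)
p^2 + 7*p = p*(p + 7)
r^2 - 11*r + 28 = (r - 7)*(r - 4)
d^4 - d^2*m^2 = d^2*(d - m)*(d + m)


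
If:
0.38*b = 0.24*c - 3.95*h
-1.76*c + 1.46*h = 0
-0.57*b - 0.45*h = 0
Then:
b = 0.00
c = 0.00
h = 0.00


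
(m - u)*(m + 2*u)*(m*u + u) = m^3*u + m^2*u^2 + m^2*u - 2*m*u^3 + m*u^2 - 2*u^3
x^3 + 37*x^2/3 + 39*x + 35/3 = (x + 1/3)*(x + 5)*(x + 7)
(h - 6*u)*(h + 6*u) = h^2 - 36*u^2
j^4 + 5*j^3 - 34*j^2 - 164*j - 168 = (j - 6)*(j + 2)^2*(j + 7)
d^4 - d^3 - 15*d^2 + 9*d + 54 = (d - 3)^2*(d + 2)*(d + 3)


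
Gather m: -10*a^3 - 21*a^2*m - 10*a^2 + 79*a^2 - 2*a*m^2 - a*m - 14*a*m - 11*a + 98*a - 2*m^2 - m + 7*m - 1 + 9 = -10*a^3 + 69*a^2 + 87*a + m^2*(-2*a - 2) + m*(-21*a^2 - 15*a + 6) + 8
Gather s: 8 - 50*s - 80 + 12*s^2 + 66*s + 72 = 12*s^2 + 16*s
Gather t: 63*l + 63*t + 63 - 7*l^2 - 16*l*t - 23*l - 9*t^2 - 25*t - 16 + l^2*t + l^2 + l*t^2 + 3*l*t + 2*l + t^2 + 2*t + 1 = -6*l^2 + 42*l + t^2*(l - 8) + t*(l^2 - 13*l + 40) + 48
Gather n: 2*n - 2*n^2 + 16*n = -2*n^2 + 18*n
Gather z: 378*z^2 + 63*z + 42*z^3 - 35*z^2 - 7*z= 42*z^3 + 343*z^2 + 56*z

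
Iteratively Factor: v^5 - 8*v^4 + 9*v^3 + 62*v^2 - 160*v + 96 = (v - 4)*(v^4 - 4*v^3 - 7*v^2 + 34*v - 24) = (v - 4)^2*(v^3 - 7*v + 6) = (v - 4)^2*(v + 3)*(v^2 - 3*v + 2) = (v - 4)^2*(v - 1)*(v + 3)*(v - 2)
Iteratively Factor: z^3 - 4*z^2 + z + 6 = (z - 3)*(z^2 - z - 2) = (z - 3)*(z + 1)*(z - 2)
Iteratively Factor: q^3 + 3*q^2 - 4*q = (q - 1)*(q^2 + 4*q) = (q - 1)*(q + 4)*(q)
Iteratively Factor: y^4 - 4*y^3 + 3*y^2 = (y)*(y^3 - 4*y^2 + 3*y) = y^2*(y^2 - 4*y + 3) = y^2*(y - 1)*(y - 3)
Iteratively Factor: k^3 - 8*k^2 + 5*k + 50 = (k - 5)*(k^2 - 3*k - 10) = (k - 5)^2*(k + 2)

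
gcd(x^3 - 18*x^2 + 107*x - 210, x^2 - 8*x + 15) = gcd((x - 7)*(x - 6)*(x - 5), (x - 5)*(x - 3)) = x - 5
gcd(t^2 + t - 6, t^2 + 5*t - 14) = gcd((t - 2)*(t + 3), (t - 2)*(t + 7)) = t - 2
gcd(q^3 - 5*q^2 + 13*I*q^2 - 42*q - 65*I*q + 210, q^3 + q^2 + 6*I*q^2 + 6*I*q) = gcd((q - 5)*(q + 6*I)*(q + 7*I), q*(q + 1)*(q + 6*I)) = q + 6*I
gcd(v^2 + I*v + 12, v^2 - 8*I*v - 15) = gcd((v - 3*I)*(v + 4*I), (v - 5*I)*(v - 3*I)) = v - 3*I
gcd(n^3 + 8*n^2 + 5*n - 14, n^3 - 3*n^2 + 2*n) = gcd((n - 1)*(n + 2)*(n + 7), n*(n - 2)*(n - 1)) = n - 1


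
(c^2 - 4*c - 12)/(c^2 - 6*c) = (c + 2)/c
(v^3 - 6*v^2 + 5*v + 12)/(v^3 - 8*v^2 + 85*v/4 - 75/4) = 4*(v^2 - 3*v - 4)/(4*v^2 - 20*v + 25)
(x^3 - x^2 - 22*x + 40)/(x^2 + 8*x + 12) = (x^3 - x^2 - 22*x + 40)/(x^2 + 8*x + 12)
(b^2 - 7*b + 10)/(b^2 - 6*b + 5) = (b - 2)/(b - 1)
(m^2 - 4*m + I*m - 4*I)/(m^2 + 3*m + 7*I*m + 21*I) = (m^2 + m*(-4 + I) - 4*I)/(m^2 + m*(3 + 7*I) + 21*I)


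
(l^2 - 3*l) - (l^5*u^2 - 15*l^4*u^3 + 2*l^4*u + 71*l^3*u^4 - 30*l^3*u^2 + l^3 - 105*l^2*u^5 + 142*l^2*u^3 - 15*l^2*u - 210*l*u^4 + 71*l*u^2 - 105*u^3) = -l^5*u^2 + 15*l^4*u^3 - 2*l^4*u - 71*l^3*u^4 + 30*l^3*u^2 - l^3 + 105*l^2*u^5 - 142*l^2*u^3 + 15*l^2*u + l^2 + 210*l*u^4 - 71*l*u^2 - 3*l + 105*u^3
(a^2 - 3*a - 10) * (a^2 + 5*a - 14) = a^4 + 2*a^3 - 39*a^2 - 8*a + 140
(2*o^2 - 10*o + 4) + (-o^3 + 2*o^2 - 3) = -o^3 + 4*o^2 - 10*o + 1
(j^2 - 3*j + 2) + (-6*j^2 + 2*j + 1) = -5*j^2 - j + 3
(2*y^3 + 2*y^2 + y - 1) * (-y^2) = -2*y^5 - 2*y^4 - y^3 + y^2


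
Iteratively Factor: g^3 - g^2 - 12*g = (g + 3)*(g^2 - 4*g) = g*(g + 3)*(g - 4)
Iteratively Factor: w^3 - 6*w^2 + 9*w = (w)*(w^2 - 6*w + 9) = w*(w - 3)*(w - 3)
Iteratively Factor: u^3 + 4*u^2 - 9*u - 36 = (u + 3)*(u^2 + u - 12) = (u - 3)*(u + 3)*(u + 4)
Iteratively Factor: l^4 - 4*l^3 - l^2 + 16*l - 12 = (l - 3)*(l^3 - l^2 - 4*l + 4) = (l - 3)*(l - 1)*(l^2 - 4) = (l - 3)*(l - 1)*(l + 2)*(l - 2)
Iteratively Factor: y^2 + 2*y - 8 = (y - 2)*(y + 4)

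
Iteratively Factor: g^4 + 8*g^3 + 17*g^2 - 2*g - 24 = (g + 4)*(g^3 + 4*g^2 + g - 6) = (g + 3)*(g + 4)*(g^2 + g - 2) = (g - 1)*(g + 3)*(g + 4)*(g + 2)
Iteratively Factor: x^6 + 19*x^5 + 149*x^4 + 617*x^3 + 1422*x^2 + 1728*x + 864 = (x + 4)*(x^5 + 15*x^4 + 89*x^3 + 261*x^2 + 378*x + 216) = (x + 3)*(x + 4)*(x^4 + 12*x^3 + 53*x^2 + 102*x + 72) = (x + 3)^2*(x + 4)*(x^3 + 9*x^2 + 26*x + 24) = (x + 3)^3*(x + 4)*(x^2 + 6*x + 8) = (x + 2)*(x + 3)^3*(x + 4)*(x + 4)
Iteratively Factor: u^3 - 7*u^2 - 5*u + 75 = (u + 3)*(u^2 - 10*u + 25) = (u - 5)*(u + 3)*(u - 5)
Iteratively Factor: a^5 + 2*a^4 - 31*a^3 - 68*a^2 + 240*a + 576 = (a - 4)*(a^4 + 6*a^3 - 7*a^2 - 96*a - 144) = (a - 4)*(a + 4)*(a^3 + 2*a^2 - 15*a - 36) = (a - 4)*(a + 3)*(a + 4)*(a^2 - a - 12) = (a - 4)*(a + 3)^2*(a + 4)*(a - 4)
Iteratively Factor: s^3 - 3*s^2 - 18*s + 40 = (s - 2)*(s^2 - s - 20) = (s - 5)*(s - 2)*(s + 4)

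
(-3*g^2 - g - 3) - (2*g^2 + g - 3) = -5*g^2 - 2*g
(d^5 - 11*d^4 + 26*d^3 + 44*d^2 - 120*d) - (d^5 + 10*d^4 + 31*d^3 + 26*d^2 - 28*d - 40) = -21*d^4 - 5*d^3 + 18*d^2 - 92*d + 40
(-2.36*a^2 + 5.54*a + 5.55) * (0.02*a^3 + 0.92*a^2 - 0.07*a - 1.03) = -0.0472*a^5 - 2.0604*a^4 + 5.373*a^3 + 7.149*a^2 - 6.0947*a - 5.7165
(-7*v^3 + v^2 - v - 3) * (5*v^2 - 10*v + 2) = -35*v^5 + 75*v^4 - 29*v^3 - 3*v^2 + 28*v - 6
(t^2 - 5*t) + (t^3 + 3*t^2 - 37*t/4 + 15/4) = t^3 + 4*t^2 - 57*t/4 + 15/4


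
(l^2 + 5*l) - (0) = l^2 + 5*l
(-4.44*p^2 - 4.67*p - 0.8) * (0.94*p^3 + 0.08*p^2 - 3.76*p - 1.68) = -4.1736*p^5 - 4.745*p^4 + 15.5688*p^3 + 24.9544*p^2 + 10.8536*p + 1.344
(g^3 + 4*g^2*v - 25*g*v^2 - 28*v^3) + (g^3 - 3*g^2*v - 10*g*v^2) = 2*g^3 + g^2*v - 35*g*v^2 - 28*v^3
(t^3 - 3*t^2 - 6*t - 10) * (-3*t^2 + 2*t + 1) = -3*t^5 + 11*t^4 + 13*t^3 + 15*t^2 - 26*t - 10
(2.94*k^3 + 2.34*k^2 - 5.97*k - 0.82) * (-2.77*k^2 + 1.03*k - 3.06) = -8.1438*k^5 - 3.4536*k^4 + 9.9507*k^3 - 11.0381*k^2 + 17.4236*k + 2.5092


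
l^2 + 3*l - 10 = (l - 2)*(l + 5)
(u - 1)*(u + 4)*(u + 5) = u^3 + 8*u^2 + 11*u - 20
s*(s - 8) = s^2 - 8*s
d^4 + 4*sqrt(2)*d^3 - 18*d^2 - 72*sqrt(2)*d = d*(d - 3*sqrt(2))*(d + 3*sqrt(2))*(d + 4*sqrt(2))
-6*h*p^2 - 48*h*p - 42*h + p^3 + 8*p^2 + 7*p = (-6*h + p)*(p + 1)*(p + 7)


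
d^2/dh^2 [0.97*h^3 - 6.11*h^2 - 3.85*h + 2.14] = 5.82*h - 12.22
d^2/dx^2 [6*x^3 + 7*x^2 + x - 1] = 36*x + 14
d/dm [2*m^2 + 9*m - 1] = 4*m + 9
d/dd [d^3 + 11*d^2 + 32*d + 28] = 3*d^2 + 22*d + 32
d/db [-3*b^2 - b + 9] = -6*b - 1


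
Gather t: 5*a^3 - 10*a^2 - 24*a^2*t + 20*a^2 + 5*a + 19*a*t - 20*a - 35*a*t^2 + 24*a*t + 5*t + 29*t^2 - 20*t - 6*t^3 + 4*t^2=5*a^3 + 10*a^2 - 15*a - 6*t^3 + t^2*(33 - 35*a) + t*(-24*a^2 + 43*a - 15)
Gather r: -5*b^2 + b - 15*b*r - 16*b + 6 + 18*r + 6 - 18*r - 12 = -5*b^2 - 15*b*r - 15*b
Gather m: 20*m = 20*m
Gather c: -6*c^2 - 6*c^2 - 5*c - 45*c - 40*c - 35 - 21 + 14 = -12*c^2 - 90*c - 42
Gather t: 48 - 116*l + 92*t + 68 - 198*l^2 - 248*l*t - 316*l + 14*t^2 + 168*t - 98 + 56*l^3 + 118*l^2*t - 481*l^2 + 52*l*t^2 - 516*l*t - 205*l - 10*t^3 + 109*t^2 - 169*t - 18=56*l^3 - 679*l^2 - 637*l - 10*t^3 + t^2*(52*l + 123) + t*(118*l^2 - 764*l + 91)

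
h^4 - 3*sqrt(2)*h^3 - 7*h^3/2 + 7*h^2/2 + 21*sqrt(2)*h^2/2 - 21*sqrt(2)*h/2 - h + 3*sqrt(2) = (h - 2)*(h - 1)*(h - 1/2)*(h - 3*sqrt(2))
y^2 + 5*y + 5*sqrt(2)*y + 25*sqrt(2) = (y + 5)*(y + 5*sqrt(2))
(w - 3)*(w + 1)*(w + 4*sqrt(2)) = w^3 - 2*w^2 + 4*sqrt(2)*w^2 - 8*sqrt(2)*w - 3*w - 12*sqrt(2)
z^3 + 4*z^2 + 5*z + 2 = (z + 1)^2*(z + 2)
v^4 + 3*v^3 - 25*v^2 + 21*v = v*(v - 3)*(v - 1)*(v + 7)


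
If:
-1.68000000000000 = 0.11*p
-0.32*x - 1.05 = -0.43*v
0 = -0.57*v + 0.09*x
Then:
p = -15.27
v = -0.66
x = -4.16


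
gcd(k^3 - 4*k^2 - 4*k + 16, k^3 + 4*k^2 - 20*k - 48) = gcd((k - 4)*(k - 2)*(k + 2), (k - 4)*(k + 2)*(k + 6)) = k^2 - 2*k - 8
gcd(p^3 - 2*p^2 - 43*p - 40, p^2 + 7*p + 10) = p + 5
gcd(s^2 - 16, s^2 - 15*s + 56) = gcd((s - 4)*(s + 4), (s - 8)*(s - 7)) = 1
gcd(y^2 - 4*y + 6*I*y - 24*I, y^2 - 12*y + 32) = y - 4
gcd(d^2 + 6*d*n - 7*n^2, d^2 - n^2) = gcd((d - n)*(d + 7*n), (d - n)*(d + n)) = d - n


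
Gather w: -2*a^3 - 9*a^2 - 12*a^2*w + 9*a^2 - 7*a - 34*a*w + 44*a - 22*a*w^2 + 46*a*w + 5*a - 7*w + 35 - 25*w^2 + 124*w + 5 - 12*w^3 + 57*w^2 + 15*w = -2*a^3 + 42*a - 12*w^3 + w^2*(32 - 22*a) + w*(-12*a^2 + 12*a + 132) + 40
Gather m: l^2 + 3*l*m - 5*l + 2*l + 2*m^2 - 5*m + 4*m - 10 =l^2 - 3*l + 2*m^2 + m*(3*l - 1) - 10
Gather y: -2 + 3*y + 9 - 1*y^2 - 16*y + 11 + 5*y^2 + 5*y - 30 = 4*y^2 - 8*y - 12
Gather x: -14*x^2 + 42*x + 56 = -14*x^2 + 42*x + 56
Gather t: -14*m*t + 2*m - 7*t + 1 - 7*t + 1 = 2*m + t*(-14*m - 14) + 2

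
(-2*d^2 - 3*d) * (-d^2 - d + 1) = 2*d^4 + 5*d^3 + d^2 - 3*d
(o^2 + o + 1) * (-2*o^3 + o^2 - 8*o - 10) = -2*o^5 - o^4 - 9*o^3 - 17*o^2 - 18*o - 10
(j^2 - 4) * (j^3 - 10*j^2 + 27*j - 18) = j^5 - 10*j^4 + 23*j^3 + 22*j^2 - 108*j + 72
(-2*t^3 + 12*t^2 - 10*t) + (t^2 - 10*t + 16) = -2*t^3 + 13*t^2 - 20*t + 16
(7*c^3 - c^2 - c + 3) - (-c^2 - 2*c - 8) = 7*c^3 + c + 11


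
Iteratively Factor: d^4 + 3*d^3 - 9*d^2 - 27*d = (d + 3)*(d^3 - 9*d) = (d - 3)*(d + 3)*(d^2 + 3*d) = (d - 3)*(d + 3)^2*(d)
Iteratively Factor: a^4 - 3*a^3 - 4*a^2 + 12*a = (a + 2)*(a^3 - 5*a^2 + 6*a) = (a - 2)*(a + 2)*(a^2 - 3*a) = a*(a - 2)*(a + 2)*(a - 3)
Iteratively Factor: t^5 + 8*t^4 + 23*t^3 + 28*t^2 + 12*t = (t + 2)*(t^4 + 6*t^3 + 11*t^2 + 6*t) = (t + 1)*(t + 2)*(t^3 + 5*t^2 + 6*t) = t*(t + 1)*(t + 2)*(t^2 + 5*t + 6) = t*(t + 1)*(t + 2)^2*(t + 3)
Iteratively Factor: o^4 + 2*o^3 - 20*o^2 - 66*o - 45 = (o + 3)*(o^3 - o^2 - 17*o - 15) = (o - 5)*(o + 3)*(o^2 + 4*o + 3) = (o - 5)*(o + 3)^2*(o + 1)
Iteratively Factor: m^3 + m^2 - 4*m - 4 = (m - 2)*(m^2 + 3*m + 2) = (m - 2)*(m + 2)*(m + 1)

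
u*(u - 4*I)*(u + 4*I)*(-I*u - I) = -I*u^4 - I*u^3 - 16*I*u^2 - 16*I*u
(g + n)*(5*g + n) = 5*g^2 + 6*g*n + n^2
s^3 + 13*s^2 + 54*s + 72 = (s + 3)*(s + 4)*(s + 6)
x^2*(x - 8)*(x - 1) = x^4 - 9*x^3 + 8*x^2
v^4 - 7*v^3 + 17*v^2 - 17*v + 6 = (v - 3)*(v - 2)*(v - 1)^2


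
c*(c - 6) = c^2 - 6*c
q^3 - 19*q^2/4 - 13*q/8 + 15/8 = (q - 5)*(q - 1/2)*(q + 3/4)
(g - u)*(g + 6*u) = g^2 + 5*g*u - 6*u^2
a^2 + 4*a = a*(a + 4)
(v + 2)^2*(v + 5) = v^3 + 9*v^2 + 24*v + 20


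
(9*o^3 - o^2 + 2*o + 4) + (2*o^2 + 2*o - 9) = 9*o^3 + o^2 + 4*o - 5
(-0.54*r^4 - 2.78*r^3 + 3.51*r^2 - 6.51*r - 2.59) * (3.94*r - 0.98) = -2.1276*r^5 - 10.424*r^4 + 16.5538*r^3 - 29.0892*r^2 - 3.8248*r + 2.5382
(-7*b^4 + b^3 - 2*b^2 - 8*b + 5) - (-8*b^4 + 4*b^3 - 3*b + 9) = b^4 - 3*b^3 - 2*b^2 - 5*b - 4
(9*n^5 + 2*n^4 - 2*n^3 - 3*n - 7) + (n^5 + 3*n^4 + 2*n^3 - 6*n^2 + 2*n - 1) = 10*n^5 + 5*n^4 - 6*n^2 - n - 8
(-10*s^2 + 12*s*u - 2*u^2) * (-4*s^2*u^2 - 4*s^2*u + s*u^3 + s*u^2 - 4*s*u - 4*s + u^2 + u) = 40*s^4*u^2 + 40*s^4*u - 58*s^3*u^3 - 58*s^3*u^2 + 40*s^3*u + 40*s^3 + 20*s^2*u^4 + 20*s^2*u^3 - 58*s^2*u^2 - 58*s^2*u - 2*s*u^5 - 2*s*u^4 + 20*s*u^3 + 20*s*u^2 - 2*u^4 - 2*u^3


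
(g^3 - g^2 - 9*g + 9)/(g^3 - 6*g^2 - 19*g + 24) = (g - 3)/(g - 8)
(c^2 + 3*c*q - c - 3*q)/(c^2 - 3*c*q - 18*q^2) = (1 - c)/(-c + 6*q)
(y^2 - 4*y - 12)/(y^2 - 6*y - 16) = (y - 6)/(y - 8)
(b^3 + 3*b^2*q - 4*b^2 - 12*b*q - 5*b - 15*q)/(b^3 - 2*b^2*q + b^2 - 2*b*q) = (-b^2 - 3*b*q + 5*b + 15*q)/(b*(-b + 2*q))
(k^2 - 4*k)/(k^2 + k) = (k - 4)/(k + 1)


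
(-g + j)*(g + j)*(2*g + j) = -2*g^3 - g^2*j + 2*g*j^2 + j^3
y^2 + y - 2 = (y - 1)*(y + 2)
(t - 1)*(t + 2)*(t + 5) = t^3 + 6*t^2 + 3*t - 10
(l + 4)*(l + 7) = l^2 + 11*l + 28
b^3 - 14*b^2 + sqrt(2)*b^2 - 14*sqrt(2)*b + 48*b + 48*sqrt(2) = (b - 8)*(b - 6)*(b + sqrt(2))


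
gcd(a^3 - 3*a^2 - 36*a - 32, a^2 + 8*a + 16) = a + 4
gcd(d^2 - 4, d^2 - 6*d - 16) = d + 2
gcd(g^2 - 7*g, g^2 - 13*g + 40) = 1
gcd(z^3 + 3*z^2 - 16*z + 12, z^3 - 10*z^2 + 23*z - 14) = z^2 - 3*z + 2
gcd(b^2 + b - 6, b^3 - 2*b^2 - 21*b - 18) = b + 3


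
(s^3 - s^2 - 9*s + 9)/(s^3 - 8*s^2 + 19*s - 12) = (s + 3)/(s - 4)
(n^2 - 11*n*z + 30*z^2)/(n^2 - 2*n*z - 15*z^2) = (n - 6*z)/(n + 3*z)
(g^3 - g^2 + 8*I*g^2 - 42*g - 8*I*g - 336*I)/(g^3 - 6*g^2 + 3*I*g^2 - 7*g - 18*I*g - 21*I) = (g^2 + g*(6 + 8*I) + 48*I)/(g^2 + g*(1 + 3*I) + 3*I)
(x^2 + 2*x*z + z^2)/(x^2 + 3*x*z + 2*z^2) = (x + z)/(x + 2*z)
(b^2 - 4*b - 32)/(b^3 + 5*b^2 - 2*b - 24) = (b - 8)/(b^2 + b - 6)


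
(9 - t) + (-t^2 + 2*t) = -t^2 + t + 9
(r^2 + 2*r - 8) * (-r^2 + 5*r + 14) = -r^4 + 3*r^3 + 32*r^2 - 12*r - 112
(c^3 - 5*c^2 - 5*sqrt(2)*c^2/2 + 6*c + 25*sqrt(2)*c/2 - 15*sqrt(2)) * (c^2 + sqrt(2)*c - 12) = c^5 - 5*c^4 - 3*sqrt(2)*c^4/2 - 11*c^3 + 15*sqrt(2)*c^3/2 + 21*sqrt(2)*c^2 + 85*c^2 - 150*sqrt(2)*c - 102*c + 180*sqrt(2)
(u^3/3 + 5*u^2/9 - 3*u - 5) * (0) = 0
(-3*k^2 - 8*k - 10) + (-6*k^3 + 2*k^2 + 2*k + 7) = -6*k^3 - k^2 - 6*k - 3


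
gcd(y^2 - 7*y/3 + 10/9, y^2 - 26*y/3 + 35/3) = y - 5/3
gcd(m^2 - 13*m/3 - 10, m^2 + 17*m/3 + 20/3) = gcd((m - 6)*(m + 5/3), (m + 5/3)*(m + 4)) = m + 5/3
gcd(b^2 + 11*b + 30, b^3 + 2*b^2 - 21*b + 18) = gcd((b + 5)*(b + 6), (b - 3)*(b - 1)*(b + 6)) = b + 6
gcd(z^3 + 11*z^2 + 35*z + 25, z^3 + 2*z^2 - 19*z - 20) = z^2 + 6*z + 5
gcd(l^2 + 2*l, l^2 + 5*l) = l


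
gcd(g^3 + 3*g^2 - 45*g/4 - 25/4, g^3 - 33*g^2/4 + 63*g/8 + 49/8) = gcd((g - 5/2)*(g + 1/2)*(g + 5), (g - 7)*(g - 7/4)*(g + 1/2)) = g + 1/2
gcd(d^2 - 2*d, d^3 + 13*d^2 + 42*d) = d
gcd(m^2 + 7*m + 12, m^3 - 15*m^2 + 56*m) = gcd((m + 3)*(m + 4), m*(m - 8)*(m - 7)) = 1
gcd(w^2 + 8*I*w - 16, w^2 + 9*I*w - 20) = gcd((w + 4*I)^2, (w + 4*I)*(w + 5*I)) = w + 4*I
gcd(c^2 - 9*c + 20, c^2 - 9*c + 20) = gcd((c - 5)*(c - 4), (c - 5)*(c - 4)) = c^2 - 9*c + 20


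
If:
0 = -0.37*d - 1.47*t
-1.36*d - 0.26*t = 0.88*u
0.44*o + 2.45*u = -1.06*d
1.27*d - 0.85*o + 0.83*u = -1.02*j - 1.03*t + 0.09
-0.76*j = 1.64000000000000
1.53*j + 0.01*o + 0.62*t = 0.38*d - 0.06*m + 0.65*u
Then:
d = -0.45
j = -2.16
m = 58.59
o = -2.58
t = 0.11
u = 0.66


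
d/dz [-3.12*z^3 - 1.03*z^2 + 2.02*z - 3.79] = -9.36*z^2 - 2.06*z + 2.02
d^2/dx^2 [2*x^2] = 4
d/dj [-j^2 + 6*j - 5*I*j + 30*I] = -2*j + 6 - 5*I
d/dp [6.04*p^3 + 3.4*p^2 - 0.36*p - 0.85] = 18.12*p^2 + 6.8*p - 0.36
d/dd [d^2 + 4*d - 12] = 2*d + 4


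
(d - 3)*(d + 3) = d^2 - 9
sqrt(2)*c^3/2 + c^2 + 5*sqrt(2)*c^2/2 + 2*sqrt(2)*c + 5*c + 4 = (c + 1)*(c + 4)*(sqrt(2)*c/2 + 1)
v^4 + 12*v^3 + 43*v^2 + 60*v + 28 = (v + 1)*(v + 2)^2*(v + 7)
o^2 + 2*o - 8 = (o - 2)*(o + 4)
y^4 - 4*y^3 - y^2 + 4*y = y*(y - 4)*(y - 1)*(y + 1)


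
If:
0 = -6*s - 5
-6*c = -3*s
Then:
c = -5/12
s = -5/6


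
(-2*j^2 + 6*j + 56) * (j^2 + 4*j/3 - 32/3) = -2*j^4 + 10*j^3/3 + 256*j^2/3 + 32*j/3 - 1792/3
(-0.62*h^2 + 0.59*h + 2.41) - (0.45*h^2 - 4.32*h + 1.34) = -1.07*h^2 + 4.91*h + 1.07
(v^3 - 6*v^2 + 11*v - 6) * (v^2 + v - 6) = v^5 - 5*v^4 - v^3 + 41*v^2 - 72*v + 36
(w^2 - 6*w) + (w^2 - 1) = 2*w^2 - 6*w - 1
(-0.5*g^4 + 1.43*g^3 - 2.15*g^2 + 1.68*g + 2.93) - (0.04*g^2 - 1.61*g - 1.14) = -0.5*g^4 + 1.43*g^3 - 2.19*g^2 + 3.29*g + 4.07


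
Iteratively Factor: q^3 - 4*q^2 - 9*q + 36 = (q + 3)*(q^2 - 7*q + 12) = (q - 4)*(q + 3)*(q - 3)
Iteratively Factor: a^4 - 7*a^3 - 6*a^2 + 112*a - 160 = (a - 2)*(a^3 - 5*a^2 - 16*a + 80) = (a - 4)*(a - 2)*(a^2 - a - 20) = (a - 5)*(a - 4)*(a - 2)*(a + 4)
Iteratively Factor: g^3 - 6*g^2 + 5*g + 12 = (g - 4)*(g^2 - 2*g - 3) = (g - 4)*(g + 1)*(g - 3)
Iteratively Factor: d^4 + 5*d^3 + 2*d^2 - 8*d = (d)*(d^3 + 5*d^2 + 2*d - 8) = d*(d + 2)*(d^2 + 3*d - 4) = d*(d + 2)*(d + 4)*(d - 1)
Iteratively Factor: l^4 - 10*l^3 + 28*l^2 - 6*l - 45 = (l - 3)*(l^3 - 7*l^2 + 7*l + 15) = (l - 3)*(l + 1)*(l^2 - 8*l + 15) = (l - 3)^2*(l + 1)*(l - 5)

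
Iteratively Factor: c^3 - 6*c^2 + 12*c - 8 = (c - 2)*(c^2 - 4*c + 4) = (c - 2)^2*(c - 2)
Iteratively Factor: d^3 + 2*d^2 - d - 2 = (d + 1)*(d^2 + d - 2) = (d + 1)*(d + 2)*(d - 1)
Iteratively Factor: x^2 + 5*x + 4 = (x + 1)*(x + 4)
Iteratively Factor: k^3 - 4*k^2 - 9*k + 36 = (k + 3)*(k^2 - 7*k + 12) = (k - 4)*(k + 3)*(k - 3)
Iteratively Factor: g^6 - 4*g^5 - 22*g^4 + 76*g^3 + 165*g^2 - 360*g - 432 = (g + 1)*(g^5 - 5*g^4 - 17*g^3 + 93*g^2 + 72*g - 432) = (g + 1)*(g + 3)*(g^4 - 8*g^3 + 7*g^2 + 72*g - 144) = (g - 3)*(g + 1)*(g + 3)*(g^3 - 5*g^2 - 8*g + 48) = (g - 3)*(g + 1)*(g + 3)^2*(g^2 - 8*g + 16) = (g - 4)*(g - 3)*(g + 1)*(g + 3)^2*(g - 4)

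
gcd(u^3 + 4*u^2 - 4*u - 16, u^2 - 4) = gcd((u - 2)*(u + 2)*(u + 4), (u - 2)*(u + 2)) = u^2 - 4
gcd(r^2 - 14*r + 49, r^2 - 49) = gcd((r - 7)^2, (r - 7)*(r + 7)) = r - 7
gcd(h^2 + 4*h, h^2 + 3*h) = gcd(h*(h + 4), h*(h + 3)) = h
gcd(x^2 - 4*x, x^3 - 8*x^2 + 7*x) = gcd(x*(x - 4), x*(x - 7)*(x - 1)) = x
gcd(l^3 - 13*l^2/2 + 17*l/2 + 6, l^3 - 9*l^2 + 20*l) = l - 4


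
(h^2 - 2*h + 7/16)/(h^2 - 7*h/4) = (h - 1/4)/h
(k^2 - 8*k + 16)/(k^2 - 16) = (k - 4)/(k + 4)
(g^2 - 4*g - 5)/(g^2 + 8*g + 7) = (g - 5)/(g + 7)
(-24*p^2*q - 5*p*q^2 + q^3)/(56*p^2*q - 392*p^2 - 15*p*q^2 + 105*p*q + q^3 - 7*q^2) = q*(-3*p - q)/(7*p*q - 49*p - q^2 + 7*q)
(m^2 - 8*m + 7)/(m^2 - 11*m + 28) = (m - 1)/(m - 4)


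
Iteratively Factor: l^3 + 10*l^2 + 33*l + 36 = (l + 3)*(l^2 + 7*l + 12) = (l + 3)^2*(l + 4)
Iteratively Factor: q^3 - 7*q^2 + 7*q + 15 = (q + 1)*(q^2 - 8*q + 15) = (q - 3)*(q + 1)*(q - 5)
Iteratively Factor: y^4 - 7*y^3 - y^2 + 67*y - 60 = (y - 5)*(y^3 - 2*y^2 - 11*y + 12) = (y - 5)*(y - 4)*(y^2 + 2*y - 3) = (y - 5)*(y - 4)*(y - 1)*(y + 3)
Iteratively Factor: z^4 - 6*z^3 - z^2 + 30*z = (z - 3)*(z^3 - 3*z^2 - 10*z) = z*(z - 3)*(z^2 - 3*z - 10) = z*(z - 5)*(z - 3)*(z + 2)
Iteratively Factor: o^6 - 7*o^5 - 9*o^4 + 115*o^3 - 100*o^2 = (o + 4)*(o^5 - 11*o^4 + 35*o^3 - 25*o^2) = o*(o + 4)*(o^4 - 11*o^3 + 35*o^2 - 25*o) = o*(o - 5)*(o + 4)*(o^3 - 6*o^2 + 5*o) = o*(o - 5)^2*(o + 4)*(o^2 - o) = o^2*(o - 5)^2*(o + 4)*(o - 1)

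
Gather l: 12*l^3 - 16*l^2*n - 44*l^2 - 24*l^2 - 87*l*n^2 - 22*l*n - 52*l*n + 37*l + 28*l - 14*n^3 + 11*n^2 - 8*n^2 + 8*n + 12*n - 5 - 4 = 12*l^3 + l^2*(-16*n - 68) + l*(-87*n^2 - 74*n + 65) - 14*n^3 + 3*n^2 + 20*n - 9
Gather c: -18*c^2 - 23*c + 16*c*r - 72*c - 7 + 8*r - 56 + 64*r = -18*c^2 + c*(16*r - 95) + 72*r - 63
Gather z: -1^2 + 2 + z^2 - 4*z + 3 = z^2 - 4*z + 4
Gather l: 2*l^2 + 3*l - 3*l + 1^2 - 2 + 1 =2*l^2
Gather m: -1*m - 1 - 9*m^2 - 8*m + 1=-9*m^2 - 9*m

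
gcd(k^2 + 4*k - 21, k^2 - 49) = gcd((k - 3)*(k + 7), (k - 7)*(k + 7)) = k + 7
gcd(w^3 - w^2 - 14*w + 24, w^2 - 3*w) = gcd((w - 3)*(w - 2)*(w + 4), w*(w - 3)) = w - 3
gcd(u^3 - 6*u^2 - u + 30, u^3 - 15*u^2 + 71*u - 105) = u^2 - 8*u + 15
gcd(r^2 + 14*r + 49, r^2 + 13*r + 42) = r + 7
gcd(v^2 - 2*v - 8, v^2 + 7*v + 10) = v + 2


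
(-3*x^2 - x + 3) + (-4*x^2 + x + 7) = 10 - 7*x^2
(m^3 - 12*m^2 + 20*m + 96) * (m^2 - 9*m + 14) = m^5 - 21*m^4 + 142*m^3 - 252*m^2 - 584*m + 1344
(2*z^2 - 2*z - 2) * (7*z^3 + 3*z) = 14*z^5 - 14*z^4 - 8*z^3 - 6*z^2 - 6*z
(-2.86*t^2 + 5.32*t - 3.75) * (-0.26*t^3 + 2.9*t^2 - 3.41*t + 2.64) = 0.7436*t^5 - 9.6772*t^4 + 26.1556*t^3 - 36.5666*t^2 + 26.8323*t - 9.9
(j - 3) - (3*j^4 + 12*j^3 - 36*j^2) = -3*j^4 - 12*j^3 + 36*j^2 + j - 3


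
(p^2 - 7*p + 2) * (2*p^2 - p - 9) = 2*p^4 - 15*p^3 + 2*p^2 + 61*p - 18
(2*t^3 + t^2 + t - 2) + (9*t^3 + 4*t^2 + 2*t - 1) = 11*t^3 + 5*t^2 + 3*t - 3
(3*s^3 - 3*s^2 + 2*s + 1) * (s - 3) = 3*s^4 - 12*s^3 + 11*s^2 - 5*s - 3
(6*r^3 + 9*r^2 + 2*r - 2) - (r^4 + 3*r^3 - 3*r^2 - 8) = -r^4 + 3*r^3 + 12*r^2 + 2*r + 6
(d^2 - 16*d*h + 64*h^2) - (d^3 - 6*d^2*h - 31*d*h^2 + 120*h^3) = -d^3 + 6*d^2*h + d^2 + 31*d*h^2 - 16*d*h - 120*h^3 + 64*h^2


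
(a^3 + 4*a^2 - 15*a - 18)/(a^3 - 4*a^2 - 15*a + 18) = (a^3 + 4*a^2 - 15*a - 18)/(a^3 - 4*a^2 - 15*a + 18)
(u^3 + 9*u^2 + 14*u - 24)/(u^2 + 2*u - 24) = (u^2 + 3*u - 4)/(u - 4)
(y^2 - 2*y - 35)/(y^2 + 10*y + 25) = (y - 7)/(y + 5)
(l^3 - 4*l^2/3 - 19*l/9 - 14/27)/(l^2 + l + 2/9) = l - 7/3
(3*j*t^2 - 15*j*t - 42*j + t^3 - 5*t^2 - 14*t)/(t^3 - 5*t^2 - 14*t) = (3*j + t)/t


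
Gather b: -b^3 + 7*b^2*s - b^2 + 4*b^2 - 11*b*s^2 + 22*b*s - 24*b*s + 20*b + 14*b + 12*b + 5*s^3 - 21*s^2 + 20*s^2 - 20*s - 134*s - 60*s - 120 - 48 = -b^3 + b^2*(7*s + 3) + b*(-11*s^2 - 2*s + 46) + 5*s^3 - s^2 - 214*s - 168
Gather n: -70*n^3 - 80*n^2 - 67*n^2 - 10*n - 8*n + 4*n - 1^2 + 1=-70*n^3 - 147*n^2 - 14*n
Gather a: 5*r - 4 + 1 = 5*r - 3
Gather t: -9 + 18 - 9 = 0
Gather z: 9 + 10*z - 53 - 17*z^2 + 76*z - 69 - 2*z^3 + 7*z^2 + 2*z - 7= -2*z^3 - 10*z^2 + 88*z - 120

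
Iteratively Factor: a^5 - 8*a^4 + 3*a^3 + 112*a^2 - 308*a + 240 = (a + 4)*(a^4 - 12*a^3 + 51*a^2 - 92*a + 60) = (a - 5)*(a + 4)*(a^3 - 7*a^2 + 16*a - 12) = (a - 5)*(a - 2)*(a + 4)*(a^2 - 5*a + 6) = (a - 5)*(a - 3)*(a - 2)*(a + 4)*(a - 2)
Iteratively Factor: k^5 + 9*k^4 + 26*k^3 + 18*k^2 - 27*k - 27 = (k + 1)*(k^4 + 8*k^3 + 18*k^2 - 27) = (k + 1)*(k + 3)*(k^3 + 5*k^2 + 3*k - 9) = (k + 1)*(k + 3)^2*(k^2 + 2*k - 3) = (k + 1)*(k + 3)^3*(k - 1)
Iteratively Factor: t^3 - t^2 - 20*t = (t)*(t^2 - t - 20) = t*(t - 5)*(t + 4)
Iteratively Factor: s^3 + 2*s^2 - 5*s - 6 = (s + 3)*(s^2 - s - 2) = (s - 2)*(s + 3)*(s + 1)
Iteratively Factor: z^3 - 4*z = (z - 2)*(z^2 + 2*z) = z*(z - 2)*(z + 2)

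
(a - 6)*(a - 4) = a^2 - 10*a + 24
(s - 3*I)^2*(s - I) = s^3 - 7*I*s^2 - 15*s + 9*I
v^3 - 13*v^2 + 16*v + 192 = (v - 8)^2*(v + 3)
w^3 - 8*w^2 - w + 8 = (w - 8)*(w - 1)*(w + 1)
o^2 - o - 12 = (o - 4)*(o + 3)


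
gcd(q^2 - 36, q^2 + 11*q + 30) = q + 6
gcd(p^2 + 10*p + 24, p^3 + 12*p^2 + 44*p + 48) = p^2 + 10*p + 24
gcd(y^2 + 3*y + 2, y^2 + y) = y + 1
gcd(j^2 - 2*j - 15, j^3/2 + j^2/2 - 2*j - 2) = 1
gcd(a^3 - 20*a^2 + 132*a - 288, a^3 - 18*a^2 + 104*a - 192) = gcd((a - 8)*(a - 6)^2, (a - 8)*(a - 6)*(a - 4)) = a^2 - 14*a + 48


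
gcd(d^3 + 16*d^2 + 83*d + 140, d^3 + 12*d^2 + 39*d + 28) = d^2 + 11*d + 28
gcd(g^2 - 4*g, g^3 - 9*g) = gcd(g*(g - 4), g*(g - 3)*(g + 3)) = g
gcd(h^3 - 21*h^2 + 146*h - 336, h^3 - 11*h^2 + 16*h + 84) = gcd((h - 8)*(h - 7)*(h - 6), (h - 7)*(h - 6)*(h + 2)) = h^2 - 13*h + 42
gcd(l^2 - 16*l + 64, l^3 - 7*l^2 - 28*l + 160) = l - 8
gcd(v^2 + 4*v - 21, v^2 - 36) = 1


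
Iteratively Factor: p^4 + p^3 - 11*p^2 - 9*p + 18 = (p - 1)*(p^3 + 2*p^2 - 9*p - 18) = (p - 1)*(p + 2)*(p^2 - 9) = (p - 1)*(p + 2)*(p + 3)*(p - 3)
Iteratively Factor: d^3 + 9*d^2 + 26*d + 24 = (d + 4)*(d^2 + 5*d + 6) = (d + 2)*(d + 4)*(d + 3)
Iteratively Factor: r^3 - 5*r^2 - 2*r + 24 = (r - 4)*(r^2 - r - 6) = (r - 4)*(r - 3)*(r + 2)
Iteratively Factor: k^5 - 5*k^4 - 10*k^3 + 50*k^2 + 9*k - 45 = (k - 5)*(k^4 - 10*k^2 + 9) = (k - 5)*(k + 1)*(k^3 - k^2 - 9*k + 9) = (k - 5)*(k - 1)*(k + 1)*(k^2 - 9) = (k - 5)*(k - 1)*(k + 1)*(k + 3)*(k - 3)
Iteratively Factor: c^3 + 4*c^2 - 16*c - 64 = (c + 4)*(c^2 - 16) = (c - 4)*(c + 4)*(c + 4)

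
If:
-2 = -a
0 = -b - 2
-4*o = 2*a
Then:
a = 2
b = -2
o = -1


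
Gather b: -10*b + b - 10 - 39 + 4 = -9*b - 45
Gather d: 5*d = 5*d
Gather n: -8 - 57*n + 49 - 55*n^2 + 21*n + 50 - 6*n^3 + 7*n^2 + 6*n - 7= -6*n^3 - 48*n^2 - 30*n + 84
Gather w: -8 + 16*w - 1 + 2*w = 18*w - 9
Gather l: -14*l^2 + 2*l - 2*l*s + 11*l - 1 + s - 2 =-14*l^2 + l*(13 - 2*s) + s - 3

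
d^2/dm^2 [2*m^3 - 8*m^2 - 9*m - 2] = 12*m - 16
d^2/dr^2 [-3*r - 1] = 0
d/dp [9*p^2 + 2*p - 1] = 18*p + 2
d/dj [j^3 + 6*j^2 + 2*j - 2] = 3*j^2 + 12*j + 2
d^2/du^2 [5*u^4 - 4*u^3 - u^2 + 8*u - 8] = 60*u^2 - 24*u - 2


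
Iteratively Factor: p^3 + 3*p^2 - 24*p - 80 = (p + 4)*(p^2 - p - 20) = (p + 4)^2*(p - 5)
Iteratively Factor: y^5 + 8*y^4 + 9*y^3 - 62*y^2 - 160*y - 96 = (y + 2)*(y^4 + 6*y^3 - 3*y^2 - 56*y - 48) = (y - 3)*(y + 2)*(y^3 + 9*y^2 + 24*y + 16) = (y - 3)*(y + 2)*(y + 4)*(y^2 + 5*y + 4) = (y - 3)*(y + 2)*(y + 4)^2*(y + 1)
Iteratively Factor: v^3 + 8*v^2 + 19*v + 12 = (v + 1)*(v^2 + 7*v + 12) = (v + 1)*(v + 3)*(v + 4)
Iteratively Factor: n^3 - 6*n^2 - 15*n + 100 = (n + 4)*(n^2 - 10*n + 25) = (n - 5)*(n + 4)*(n - 5)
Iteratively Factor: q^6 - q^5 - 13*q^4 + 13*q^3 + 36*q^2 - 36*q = (q + 3)*(q^5 - 4*q^4 - q^3 + 16*q^2 - 12*q) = (q - 1)*(q + 3)*(q^4 - 3*q^3 - 4*q^2 + 12*q) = (q - 3)*(q - 1)*(q + 3)*(q^3 - 4*q) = (q - 3)*(q - 1)*(q + 2)*(q + 3)*(q^2 - 2*q) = (q - 3)*(q - 2)*(q - 1)*(q + 2)*(q + 3)*(q)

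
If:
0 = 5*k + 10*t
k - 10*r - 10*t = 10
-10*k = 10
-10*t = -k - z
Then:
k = -1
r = -8/5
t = 1/2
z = 6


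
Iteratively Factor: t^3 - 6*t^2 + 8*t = (t - 2)*(t^2 - 4*t) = (t - 4)*(t - 2)*(t)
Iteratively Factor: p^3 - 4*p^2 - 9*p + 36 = (p - 3)*(p^2 - p - 12) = (p - 3)*(p + 3)*(p - 4)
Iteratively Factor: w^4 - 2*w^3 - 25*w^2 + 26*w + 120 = (w + 4)*(w^3 - 6*w^2 - w + 30) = (w - 3)*(w + 4)*(w^2 - 3*w - 10) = (w - 5)*(w - 3)*(w + 4)*(w + 2)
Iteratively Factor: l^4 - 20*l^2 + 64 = (l - 4)*(l^3 + 4*l^2 - 4*l - 16) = (l - 4)*(l + 2)*(l^2 + 2*l - 8) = (l - 4)*(l - 2)*(l + 2)*(l + 4)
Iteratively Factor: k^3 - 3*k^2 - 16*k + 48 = (k - 4)*(k^2 + k - 12) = (k - 4)*(k + 4)*(k - 3)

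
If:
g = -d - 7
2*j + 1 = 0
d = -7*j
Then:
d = 7/2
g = -21/2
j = -1/2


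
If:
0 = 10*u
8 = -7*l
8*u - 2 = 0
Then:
No Solution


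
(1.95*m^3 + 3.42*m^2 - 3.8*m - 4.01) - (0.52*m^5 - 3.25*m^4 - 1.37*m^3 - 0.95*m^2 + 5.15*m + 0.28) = -0.52*m^5 + 3.25*m^4 + 3.32*m^3 + 4.37*m^2 - 8.95*m - 4.29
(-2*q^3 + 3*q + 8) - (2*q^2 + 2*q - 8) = -2*q^3 - 2*q^2 + q + 16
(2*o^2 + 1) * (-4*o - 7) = -8*o^3 - 14*o^2 - 4*o - 7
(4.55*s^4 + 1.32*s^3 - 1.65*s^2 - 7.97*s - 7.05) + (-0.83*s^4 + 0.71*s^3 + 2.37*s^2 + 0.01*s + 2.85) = 3.72*s^4 + 2.03*s^3 + 0.72*s^2 - 7.96*s - 4.2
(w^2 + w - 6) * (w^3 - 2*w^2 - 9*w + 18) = w^5 - w^4 - 17*w^3 + 21*w^2 + 72*w - 108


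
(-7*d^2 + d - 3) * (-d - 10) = 7*d^3 + 69*d^2 - 7*d + 30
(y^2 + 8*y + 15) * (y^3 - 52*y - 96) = y^5 + 8*y^4 - 37*y^3 - 512*y^2 - 1548*y - 1440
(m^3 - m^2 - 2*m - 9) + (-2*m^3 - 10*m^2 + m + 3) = -m^3 - 11*m^2 - m - 6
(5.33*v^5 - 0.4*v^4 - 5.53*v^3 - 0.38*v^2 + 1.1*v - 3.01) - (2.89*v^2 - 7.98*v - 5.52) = 5.33*v^5 - 0.4*v^4 - 5.53*v^3 - 3.27*v^2 + 9.08*v + 2.51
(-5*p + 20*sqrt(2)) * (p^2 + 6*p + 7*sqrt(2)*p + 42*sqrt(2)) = -5*p^3 - 30*p^2 - 15*sqrt(2)*p^2 - 90*sqrt(2)*p + 280*p + 1680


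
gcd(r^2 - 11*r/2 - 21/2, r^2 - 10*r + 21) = r - 7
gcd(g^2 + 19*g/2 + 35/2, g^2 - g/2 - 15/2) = g + 5/2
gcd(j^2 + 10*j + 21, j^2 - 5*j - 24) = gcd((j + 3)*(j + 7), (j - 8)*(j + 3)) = j + 3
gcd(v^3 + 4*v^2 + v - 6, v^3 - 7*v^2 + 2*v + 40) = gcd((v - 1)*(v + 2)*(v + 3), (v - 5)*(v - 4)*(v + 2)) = v + 2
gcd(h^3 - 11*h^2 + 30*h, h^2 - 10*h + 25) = h - 5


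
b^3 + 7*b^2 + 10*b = b*(b + 2)*(b + 5)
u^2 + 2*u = u*(u + 2)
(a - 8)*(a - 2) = a^2 - 10*a + 16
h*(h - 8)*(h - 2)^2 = h^4 - 12*h^3 + 36*h^2 - 32*h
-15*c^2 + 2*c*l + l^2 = (-3*c + l)*(5*c + l)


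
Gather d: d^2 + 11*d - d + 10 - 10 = d^2 + 10*d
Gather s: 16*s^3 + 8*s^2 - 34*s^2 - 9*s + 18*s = 16*s^3 - 26*s^2 + 9*s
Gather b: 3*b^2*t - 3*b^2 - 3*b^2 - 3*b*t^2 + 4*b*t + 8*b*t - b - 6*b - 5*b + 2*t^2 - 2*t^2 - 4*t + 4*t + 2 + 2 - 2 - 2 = b^2*(3*t - 6) + b*(-3*t^2 + 12*t - 12)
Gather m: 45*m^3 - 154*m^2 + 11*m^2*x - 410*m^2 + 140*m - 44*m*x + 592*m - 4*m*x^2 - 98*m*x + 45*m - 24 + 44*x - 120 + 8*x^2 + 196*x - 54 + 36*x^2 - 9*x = 45*m^3 + m^2*(11*x - 564) + m*(-4*x^2 - 142*x + 777) + 44*x^2 + 231*x - 198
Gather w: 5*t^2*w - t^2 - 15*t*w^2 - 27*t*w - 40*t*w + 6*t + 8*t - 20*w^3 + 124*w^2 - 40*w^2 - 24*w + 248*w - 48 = -t^2 + 14*t - 20*w^3 + w^2*(84 - 15*t) + w*(5*t^2 - 67*t + 224) - 48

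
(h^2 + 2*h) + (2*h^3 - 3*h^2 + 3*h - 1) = 2*h^3 - 2*h^2 + 5*h - 1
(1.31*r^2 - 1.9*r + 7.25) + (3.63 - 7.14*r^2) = -5.83*r^2 - 1.9*r + 10.88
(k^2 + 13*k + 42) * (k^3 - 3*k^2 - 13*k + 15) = k^5 + 10*k^4 - 10*k^3 - 280*k^2 - 351*k + 630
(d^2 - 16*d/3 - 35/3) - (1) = d^2 - 16*d/3 - 38/3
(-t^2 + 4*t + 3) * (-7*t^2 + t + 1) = 7*t^4 - 29*t^3 - 18*t^2 + 7*t + 3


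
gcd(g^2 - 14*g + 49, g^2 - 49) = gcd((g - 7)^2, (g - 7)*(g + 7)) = g - 7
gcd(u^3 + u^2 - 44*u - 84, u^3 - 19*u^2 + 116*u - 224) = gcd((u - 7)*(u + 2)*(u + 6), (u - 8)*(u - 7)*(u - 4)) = u - 7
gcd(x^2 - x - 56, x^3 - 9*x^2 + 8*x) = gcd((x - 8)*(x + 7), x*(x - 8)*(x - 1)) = x - 8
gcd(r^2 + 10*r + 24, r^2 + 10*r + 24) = r^2 + 10*r + 24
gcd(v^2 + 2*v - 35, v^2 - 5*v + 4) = 1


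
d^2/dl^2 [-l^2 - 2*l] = -2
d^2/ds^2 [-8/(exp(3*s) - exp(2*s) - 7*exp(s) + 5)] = 8*(-2*(-3*exp(2*s) + 2*exp(s) + 7)^2*exp(s) + (9*exp(2*s) - 4*exp(s) - 7)*(exp(3*s) - exp(2*s) - 7*exp(s) + 5))*exp(s)/(exp(3*s) - exp(2*s) - 7*exp(s) + 5)^3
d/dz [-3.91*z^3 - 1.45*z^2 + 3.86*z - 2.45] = -11.73*z^2 - 2.9*z + 3.86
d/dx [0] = 0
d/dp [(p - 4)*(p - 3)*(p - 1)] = 3*p^2 - 16*p + 19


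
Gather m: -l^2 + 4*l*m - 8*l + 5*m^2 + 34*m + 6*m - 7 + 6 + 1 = -l^2 - 8*l + 5*m^2 + m*(4*l + 40)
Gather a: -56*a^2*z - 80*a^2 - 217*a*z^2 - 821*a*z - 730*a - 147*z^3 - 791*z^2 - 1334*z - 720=a^2*(-56*z - 80) + a*(-217*z^2 - 821*z - 730) - 147*z^3 - 791*z^2 - 1334*z - 720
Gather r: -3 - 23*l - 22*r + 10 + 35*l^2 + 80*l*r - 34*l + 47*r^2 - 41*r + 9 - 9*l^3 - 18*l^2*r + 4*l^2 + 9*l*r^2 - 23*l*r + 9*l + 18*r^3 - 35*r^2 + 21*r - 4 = -9*l^3 + 39*l^2 - 48*l + 18*r^3 + r^2*(9*l + 12) + r*(-18*l^2 + 57*l - 42) + 12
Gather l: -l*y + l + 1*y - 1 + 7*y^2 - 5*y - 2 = l*(1 - y) + 7*y^2 - 4*y - 3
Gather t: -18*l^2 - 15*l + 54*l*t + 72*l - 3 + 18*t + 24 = -18*l^2 + 57*l + t*(54*l + 18) + 21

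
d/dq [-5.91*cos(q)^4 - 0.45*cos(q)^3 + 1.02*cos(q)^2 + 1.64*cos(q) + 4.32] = (23.64*cos(q)^3 + 1.35*cos(q)^2 - 2.04*cos(q) - 1.64)*sin(q)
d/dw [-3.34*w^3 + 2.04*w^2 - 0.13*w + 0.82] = -10.02*w^2 + 4.08*w - 0.13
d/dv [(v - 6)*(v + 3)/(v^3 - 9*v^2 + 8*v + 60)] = (-v^2 - 6*v - 1)/(v^4 - 6*v^3 - 11*v^2 + 60*v + 100)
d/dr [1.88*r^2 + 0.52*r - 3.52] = 3.76*r + 0.52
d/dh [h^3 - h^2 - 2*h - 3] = 3*h^2 - 2*h - 2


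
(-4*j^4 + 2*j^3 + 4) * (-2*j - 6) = 8*j^5 + 20*j^4 - 12*j^3 - 8*j - 24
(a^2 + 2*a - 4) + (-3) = a^2 + 2*a - 7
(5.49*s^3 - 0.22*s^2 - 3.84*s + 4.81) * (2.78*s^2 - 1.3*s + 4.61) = 15.2622*s^5 - 7.7486*s^4 + 14.9197*s^3 + 17.3496*s^2 - 23.9554*s + 22.1741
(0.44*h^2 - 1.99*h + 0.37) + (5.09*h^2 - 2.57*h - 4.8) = 5.53*h^2 - 4.56*h - 4.43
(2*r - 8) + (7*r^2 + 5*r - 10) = 7*r^2 + 7*r - 18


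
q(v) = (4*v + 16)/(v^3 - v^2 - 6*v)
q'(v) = (4*v + 16)*(-3*v^2 + 2*v + 6)/(v^3 - v^2 - 6*v)^2 + 4/(v^3 - v^2 - 6*v) = 4*(-v*(-v^2 + v + 6) + (v + 4)*(-3*v^2 + 2*v + 6))/(v^2*(-v^2 + v + 6)^2)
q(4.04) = 1.27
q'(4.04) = -1.58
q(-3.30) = -0.10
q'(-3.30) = -0.28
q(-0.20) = 13.19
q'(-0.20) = 66.24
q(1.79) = -2.82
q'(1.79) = -0.50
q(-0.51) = 5.23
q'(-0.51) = 9.74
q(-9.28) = 0.03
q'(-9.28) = 0.00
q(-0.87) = 3.29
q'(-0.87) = 2.77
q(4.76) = 0.62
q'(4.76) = -0.50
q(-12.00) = 0.02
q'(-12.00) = 0.00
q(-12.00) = 0.02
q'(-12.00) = 0.00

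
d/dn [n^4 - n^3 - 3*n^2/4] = n*(8*n^2 - 6*n - 3)/2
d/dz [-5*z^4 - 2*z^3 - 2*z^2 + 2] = 2*z*(-10*z^2 - 3*z - 2)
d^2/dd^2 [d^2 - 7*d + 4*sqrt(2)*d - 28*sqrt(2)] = 2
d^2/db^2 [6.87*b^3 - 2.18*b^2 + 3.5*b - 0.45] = 41.22*b - 4.36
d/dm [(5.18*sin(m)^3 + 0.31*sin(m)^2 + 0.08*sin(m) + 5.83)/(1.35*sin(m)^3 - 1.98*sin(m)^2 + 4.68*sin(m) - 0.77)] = (-3.5527136788005e-15*sin(m)^5 - 10.6749*sin(m)^4 + 48.2688*sin(m)^3 - 33.9681*sin(m)^2 + 22.6094*sin(m) - 27.346)*cos(m)/(1.8225*sin(m)^6 - 5.346*sin(m)^5 + 16.5564*sin(m)^4 - 20.6118*sin(m)^3 + 24.9516*sin(m)^2 - 7.2072*sin(m) + 0.5929)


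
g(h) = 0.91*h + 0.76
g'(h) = 0.910000000000000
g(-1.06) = -0.20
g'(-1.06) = 0.91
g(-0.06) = 0.71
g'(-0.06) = 0.91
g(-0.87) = -0.03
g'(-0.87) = 0.91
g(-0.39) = 0.41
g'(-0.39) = 0.91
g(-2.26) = -1.30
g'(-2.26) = 0.91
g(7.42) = 7.51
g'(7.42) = 0.91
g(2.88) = 3.38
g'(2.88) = 0.91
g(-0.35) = 0.44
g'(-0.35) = 0.91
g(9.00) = 8.95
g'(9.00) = 0.91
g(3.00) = 3.49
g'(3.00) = 0.91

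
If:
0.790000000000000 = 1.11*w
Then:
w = 0.71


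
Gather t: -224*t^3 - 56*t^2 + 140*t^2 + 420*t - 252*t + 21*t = -224*t^3 + 84*t^2 + 189*t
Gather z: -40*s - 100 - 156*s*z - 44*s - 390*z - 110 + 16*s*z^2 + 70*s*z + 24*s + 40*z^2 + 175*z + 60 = -60*s + z^2*(16*s + 40) + z*(-86*s - 215) - 150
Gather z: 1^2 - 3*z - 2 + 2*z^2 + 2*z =2*z^2 - z - 1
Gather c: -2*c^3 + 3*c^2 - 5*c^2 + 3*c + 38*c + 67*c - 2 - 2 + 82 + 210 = -2*c^3 - 2*c^2 + 108*c + 288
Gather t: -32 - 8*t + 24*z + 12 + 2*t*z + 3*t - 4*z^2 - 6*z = t*(2*z - 5) - 4*z^2 + 18*z - 20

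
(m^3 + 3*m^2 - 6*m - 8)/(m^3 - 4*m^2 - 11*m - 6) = (m^2 + 2*m - 8)/(m^2 - 5*m - 6)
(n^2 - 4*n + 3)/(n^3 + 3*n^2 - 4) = (n - 3)/(n^2 + 4*n + 4)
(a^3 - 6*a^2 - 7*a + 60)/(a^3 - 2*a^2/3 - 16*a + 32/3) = 3*(a^2 - 2*a - 15)/(3*a^2 + 10*a - 8)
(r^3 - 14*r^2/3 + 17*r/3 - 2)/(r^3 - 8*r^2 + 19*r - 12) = (r - 2/3)/(r - 4)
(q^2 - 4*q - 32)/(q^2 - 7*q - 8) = (q + 4)/(q + 1)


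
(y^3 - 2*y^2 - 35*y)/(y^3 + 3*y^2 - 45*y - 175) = y/(y + 5)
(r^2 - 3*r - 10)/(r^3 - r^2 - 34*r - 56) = (r - 5)/(r^2 - 3*r - 28)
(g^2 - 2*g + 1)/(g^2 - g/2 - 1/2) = 2*(g - 1)/(2*g + 1)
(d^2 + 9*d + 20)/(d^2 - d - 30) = (d + 4)/(d - 6)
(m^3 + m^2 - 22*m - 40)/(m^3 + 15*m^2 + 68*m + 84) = (m^2 - m - 20)/(m^2 + 13*m + 42)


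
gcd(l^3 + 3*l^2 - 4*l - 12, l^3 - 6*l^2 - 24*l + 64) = l - 2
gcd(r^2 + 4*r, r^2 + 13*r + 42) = 1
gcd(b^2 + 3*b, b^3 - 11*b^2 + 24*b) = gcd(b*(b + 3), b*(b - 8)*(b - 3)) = b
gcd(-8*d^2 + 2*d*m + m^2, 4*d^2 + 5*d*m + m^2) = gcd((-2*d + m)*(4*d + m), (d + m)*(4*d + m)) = 4*d + m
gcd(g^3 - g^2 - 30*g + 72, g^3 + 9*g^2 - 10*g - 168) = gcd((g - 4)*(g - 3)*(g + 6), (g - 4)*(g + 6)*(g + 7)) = g^2 + 2*g - 24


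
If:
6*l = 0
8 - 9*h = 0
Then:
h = 8/9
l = 0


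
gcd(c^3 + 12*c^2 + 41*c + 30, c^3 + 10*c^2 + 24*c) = c + 6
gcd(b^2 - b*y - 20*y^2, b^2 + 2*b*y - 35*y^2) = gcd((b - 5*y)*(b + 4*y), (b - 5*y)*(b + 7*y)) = -b + 5*y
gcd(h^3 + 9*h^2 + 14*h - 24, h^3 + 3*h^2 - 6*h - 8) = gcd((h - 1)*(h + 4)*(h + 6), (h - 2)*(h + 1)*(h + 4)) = h + 4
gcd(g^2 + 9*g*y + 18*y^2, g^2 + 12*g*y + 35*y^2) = 1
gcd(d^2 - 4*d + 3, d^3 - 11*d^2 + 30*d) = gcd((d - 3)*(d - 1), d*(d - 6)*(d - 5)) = 1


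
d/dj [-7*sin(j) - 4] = -7*cos(j)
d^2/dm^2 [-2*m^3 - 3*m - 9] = -12*m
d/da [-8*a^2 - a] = -16*a - 1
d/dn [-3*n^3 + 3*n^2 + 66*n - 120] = -9*n^2 + 6*n + 66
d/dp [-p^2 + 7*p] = 7 - 2*p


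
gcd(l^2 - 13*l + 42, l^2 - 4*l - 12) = l - 6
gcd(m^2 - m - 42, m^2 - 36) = m + 6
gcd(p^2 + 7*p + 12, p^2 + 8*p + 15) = p + 3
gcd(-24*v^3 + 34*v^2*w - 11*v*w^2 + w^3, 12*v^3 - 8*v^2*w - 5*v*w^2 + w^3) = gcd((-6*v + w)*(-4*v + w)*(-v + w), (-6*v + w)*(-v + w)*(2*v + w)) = 6*v^2 - 7*v*w + w^2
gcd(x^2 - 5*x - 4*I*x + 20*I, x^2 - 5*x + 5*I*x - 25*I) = x - 5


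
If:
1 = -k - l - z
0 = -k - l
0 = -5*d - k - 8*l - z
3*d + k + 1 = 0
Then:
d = -3/13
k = -4/13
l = 4/13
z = -1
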